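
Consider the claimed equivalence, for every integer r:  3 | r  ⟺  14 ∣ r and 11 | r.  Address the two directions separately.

Neither implication holds.

(→) This fails: take r = 3. Certainly 3 ∣ 3, but 14 ∤ 3.

(←) This fails: take r = 154. Both 14 ∣ 154 and 11 ∣ 154, yet 154 is not a multiple of 3 (since 154 = 51·3 + 1), so 3 ∤ 154.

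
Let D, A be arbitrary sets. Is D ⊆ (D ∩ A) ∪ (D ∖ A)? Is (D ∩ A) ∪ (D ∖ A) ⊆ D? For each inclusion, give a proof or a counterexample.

Reverse inclusion. Let x ∈ (D ∩ A) ∪ (D ∖ A). Then either x ∈ D and x ∉ A; or x ∈ D ∩ A. In each case x ∈ D, so (D ∩ A) ∪ (D ∖ A) ⊆ D.

Forward inclusion. Let x ∈ D. Then either x ∈ D and x ∉ A; or x ∈ D ∩ A. In each case x ∈ (D ∩ A) ∪ (D ∖ A), so D ⊆ (D ∩ A) ∪ (D ∖ A).

The two sets are equal.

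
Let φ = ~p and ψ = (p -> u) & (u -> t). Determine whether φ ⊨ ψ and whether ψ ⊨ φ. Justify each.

Neither implication holds.

[⇒] This fails. Under p = F, t = F, u = T, the left side is true but the right side is false.

[⇐] This fails. Under p = T, t = T, u = T, the left side is false but the right side is true.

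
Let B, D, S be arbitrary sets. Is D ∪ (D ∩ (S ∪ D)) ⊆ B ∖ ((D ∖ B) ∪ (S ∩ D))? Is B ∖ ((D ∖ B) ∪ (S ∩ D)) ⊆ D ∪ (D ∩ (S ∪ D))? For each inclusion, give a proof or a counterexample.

(⊆) fails and (⊇) fails.

Forward inclusion. This inclusion fails. Take B = ∅, D = {1}, S = ∅; then 1 ∈ D ∪ (D ∩ (S ∪ D)) but 1 ∉ B ∖ ((D ∖ B) ∪ (S ∩ D)).

Reverse inclusion. This inclusion fails. Take B = {1}, D = ∅, S = ∅; then 1 ∈ B ∖ ((D ∖ B) ∪ (S ∩ D)) but 1 ∉ D ∪ (D ∩ (S ∪ D)).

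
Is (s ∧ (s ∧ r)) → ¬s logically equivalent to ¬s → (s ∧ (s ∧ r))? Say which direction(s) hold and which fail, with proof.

Both directions fail.

[⇒] This fails. Under r = F, s = F, the left side is true but the right side is false.

[⇐] This fails. Under r = T, s = T, the left side is false but the right side is true.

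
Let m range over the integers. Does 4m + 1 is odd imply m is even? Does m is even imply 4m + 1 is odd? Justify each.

(⇐) Suppose m is even. Since 4 is even, 4m is even for every m, so 4m + 1 has the same parity as 1, which is odd. Hence 4m + 1 is odd.

(⇒) This fails: take m = 1. Then 4m + 1 = 5, which is odd, yet m = 1 is odd, not even.

Only the converse holds.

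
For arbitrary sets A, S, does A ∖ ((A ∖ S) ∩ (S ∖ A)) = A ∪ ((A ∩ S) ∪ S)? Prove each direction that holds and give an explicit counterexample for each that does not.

(⟹) Let x ∈ A ∖ ((A ∖ S) ∩ (S ∖ A)). Then either x ∈ A and x ∉ S; or x ∈ A ∩ S. In each case x ∈ A ∪ ((A ∩ S) ∪ S), so A ∖ ((A ∖ S) ∩ (S ∖ A)) ⊆ A ∪ ((A ∩ S) ∪ S).

(⟸) This inclusion fails. Take A = ∅, S = {1}; then 1 ∈ A ∪ ((A ∩ S) ∪ S) but 1 ∉ A ∖ ((A ∖ S) ∩ (S ∖ A)).

(⊆) holds; (⊇) fails.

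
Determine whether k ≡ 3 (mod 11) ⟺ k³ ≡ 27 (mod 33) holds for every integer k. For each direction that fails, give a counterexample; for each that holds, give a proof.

Forward direction. This fails: take k = 14. Then 14 ≡ 3 (mod 11), but 14³ = 2744 ≡ 5 (mod 33), not 27.

Converse. The residues r modulo 33 with r³ ≡ 27 (mod 33) are exactly {3}, and each is ≡ 3 (mod 11).

Only the reverse direction holds.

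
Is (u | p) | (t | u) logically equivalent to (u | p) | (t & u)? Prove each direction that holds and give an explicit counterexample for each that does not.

Not equivalent: only (⇐) holds.

[⇐] Assume the antecedent. If p is true, (u | p) | (t | u) reduces to true regardless of the other variables. If p is false, the antecedent forces (p = F, u = T, t = F) or (p = F, u = T, t = T), and (u | p) | (t | u) holds there. Either way (u | p) | (t | u) holds.

[⇒] This fails. Under p = F, u = F, t = T, the left side is true but the right side is false.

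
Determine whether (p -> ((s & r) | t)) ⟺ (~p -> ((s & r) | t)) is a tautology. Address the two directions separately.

(→) This fails. Under t = F, s = F, p = F, r = F, the left side is true but the right side is false.

(←) This fails. Under t = F, s = F, p = T, r = F, the left side is false but the right side is true.

(⇒) fails and (⇐) fails.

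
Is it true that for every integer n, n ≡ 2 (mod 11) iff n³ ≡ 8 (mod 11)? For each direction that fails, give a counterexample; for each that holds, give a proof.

(←) For the converse, argue contrapositively. If n ≢ 2 (mod 11), then n is congruent to one of 0, 1, 3, 4, 5, 6, 7, 8, 9, 10 modulo 11, and these give n³ ≡ 0, 1, 5, 9, 4, 7, 2, 6, 3, 10 respectively — never 8.

(→) Suppose n ≡ 2 (mod 11). Write n = 11j + 2. Then (11j + 2)³ = 1331j³ + 726j² + 132j + 8 = 11(121j³ + 66j² + 12j) + 8, so n³ ≡ 8 (mod 11).

The biconditional holds.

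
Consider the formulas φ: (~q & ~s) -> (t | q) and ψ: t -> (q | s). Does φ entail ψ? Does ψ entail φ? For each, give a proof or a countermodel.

Forward direction. This fails. Under t = T, q = F, s = F, the left side is true but the right side is false.

Converse. This fails. Under t = F, q = F, s = F, the left side is false but the right side is true.

Neither direction holds.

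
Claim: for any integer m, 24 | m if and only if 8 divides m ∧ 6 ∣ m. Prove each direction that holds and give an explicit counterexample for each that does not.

(⇐) Suppose 8 ∣ m and 6 ∣ m. Any common multiple of 8 and 6 is a multiple of their lcm; here lcm(8, 6) = 8·6/gcd(8, 6) = 48/2 = 24, so 24 ∣ m.

(⇒) If 24 ∣ m, write m = 24q. Since 24 = 3·8, m = 8·(3q), so 8 ∣ m; and since 24 = 4·6, m = 6·(4q), so 6 ∣ m.

Both directions hold.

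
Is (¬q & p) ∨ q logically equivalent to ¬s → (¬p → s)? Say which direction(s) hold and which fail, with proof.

Both directions fail.

Forward direction. This fails. Under q = T, s = F, p = F, the left side is true but the right side is false.

Converse. This fails. Under q = F, s = T, p = F, the left side is false but the right side is true.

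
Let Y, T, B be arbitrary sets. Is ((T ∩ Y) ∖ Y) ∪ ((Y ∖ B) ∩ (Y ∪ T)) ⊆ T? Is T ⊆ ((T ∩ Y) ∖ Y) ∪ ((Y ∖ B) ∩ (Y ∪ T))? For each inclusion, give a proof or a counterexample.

Both inclusions fail.

(⟹) This inclusion fails. Take Y = {1}, T = ∅, B = ∅; then 1 ∈ ((T ∩ Y) ∖ Y) ∪ ((Y ∖ B) ∩ (Y ∪ T)) but 1 ∉ T.

(⟸) This inclusion fails. Take Y = ∅, T = {1}, B = ∅; then 1 ∈ T but 1 ∉ ((T ∩ Y) ∖ Y) ∪ ((Y ∖ B) ∩ (Y ∪ T)).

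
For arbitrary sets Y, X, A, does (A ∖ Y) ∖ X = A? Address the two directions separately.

(⊇) This inclusion fails. Take Y = {1}, X = ∅, A = {1}; then 1 ∈ A but 1 ∉ (A ∖ Y) ∖ X.

(⊆) Let x ∈ (A ∖ Y) ∖ X. Then x ∈ A and x ∉ Y, X, from which x ∈ A.

(⊆) holds; (⊇) fails.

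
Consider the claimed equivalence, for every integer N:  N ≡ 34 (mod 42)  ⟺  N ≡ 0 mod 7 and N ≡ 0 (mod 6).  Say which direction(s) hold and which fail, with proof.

Both directions fail.

(⟹) This fails: N = 34 gives 34 ≡ 34 (mod 42) but 34 ≡ 6 (mod 7), so the conjunction on the right does not hold.

(⟸) This fails: N = 0 satisfies both congruences on the right (0 ≡ 0 mod 7 and 0 ≡ 0 mod 6) yet 0 ≡ 0 (mod 42), not 34.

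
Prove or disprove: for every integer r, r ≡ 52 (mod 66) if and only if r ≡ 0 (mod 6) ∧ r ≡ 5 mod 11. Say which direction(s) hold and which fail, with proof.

Neither direction holds.

(⇒) This fails: r = 52 gives 52 ≡ 52 (mod 66) but 52 ≡ 4 (mod 6), so the conjunction on the right does not hold.

(⇐) This fails: r = 60 satisfies both congruences on the right (60 ≡ 0 mod 6 and 60 ≡ 5 mod 11) yet 60 ≡ 60 (mod 66), not 52.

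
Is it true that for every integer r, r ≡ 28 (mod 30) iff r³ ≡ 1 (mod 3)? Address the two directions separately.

Not equivalent: only (⇒) holds.

(→) Suppose r ≡ 28 (mod 30). Then r³ ≡ 28³ = 21952 (mod 30), and since 3 ∣ 30, also r³ ≡ 1 (mod 3).

(←) This fails: take r = 1. Then 1³ = 1 ≡ 1 (mod 3), yet 1 ≡ 1 (mod 30), not 28.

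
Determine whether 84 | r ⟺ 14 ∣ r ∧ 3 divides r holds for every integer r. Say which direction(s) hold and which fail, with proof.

[⇒] If 84 ∣ r, write r = 84q. Since 84 = 6·14, r = 14·(6q), so 14 ∣ r; and since 84 = 28·3, r = 3·(28q), so 3 ∣ r.

[⇐] This fails: take r = 42. Both 14 ∣ 42 and 3 ∣ 42, yet 42 is not a multiple of 84 (since 42 = 0·84 + 42), so 84 ∤ 42.

Only the forward implication holds.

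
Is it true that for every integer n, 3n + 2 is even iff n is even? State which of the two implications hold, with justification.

Forward direction. Suppose 3n + 2 is even. Since 3 is odd, 3n and n have the same parity, so 3n + 2 ≡ n + 2 (mod 2). As 2 is even, 3n + 2 is even exactly when n is even. Thus n is even.

Converse. Suppose n is even; write n = 2j. Then 3n + 2 = 3·(2j) + 2 = 2·3j + 2, which is even.

Both directions hold.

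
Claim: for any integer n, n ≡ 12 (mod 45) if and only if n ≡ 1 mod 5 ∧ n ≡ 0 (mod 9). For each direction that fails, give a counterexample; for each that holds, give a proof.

Neither implication holds.

[⇒] This fails: n = 12 gives 12 ≡ 12 (mod 45) but 12 ≡ 2 (mod 5), so the conjunction on the right does not hold.

[⇐] This fails: n = 36 satisfies both congruences on the right (36 ≡ 1 mod 5 and 36 ≡ 0 mod 9) yet 36 ≡ 36 (mod 45), not 12.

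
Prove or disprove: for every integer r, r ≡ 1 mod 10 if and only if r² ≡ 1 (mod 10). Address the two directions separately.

Only the forward implication holds.

[⇒] Suppose r ≡ 1 mod 10. Write r = 10j + 1. Then (10j + 1)² = 100j² + 20j + 1 = 10(10j² + 2j) + 1, so r² ≡ 1 (mod 10).

[⇐] This fails: take r = 9. Then 9² = 81 ≡ 1 (mod 10), yet 9 ≡ 9 (mod 10), not 1.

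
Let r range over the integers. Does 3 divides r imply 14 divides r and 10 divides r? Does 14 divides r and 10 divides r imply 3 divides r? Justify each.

Forward direction. This fails: take r = 3. Certainly 3 ∣ 3, but 14 ∤ 3.

Converse. This fails: take r = 70. Both 14 ∣ 70 and 10 ∣ 70, yet 70 is not a multiple of 3 (since 70 = 23·3 + 1), so 3 ∤ 70.

Neither implication holds.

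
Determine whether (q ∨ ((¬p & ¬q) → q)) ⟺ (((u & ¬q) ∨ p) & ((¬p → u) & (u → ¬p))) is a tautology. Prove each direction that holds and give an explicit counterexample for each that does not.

(⇒) This fails. Under p = T, u = T, q = F, the left side is true but the right side is false.

(⇐) This fails. Under p = F, u = T, q = F, the left side is false but the right side is true.

Neither direction holds.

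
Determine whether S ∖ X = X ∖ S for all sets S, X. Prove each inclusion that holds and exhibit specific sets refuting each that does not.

(⊆) This inclusion fails. Take S = {1}, X = ∅; then 1 ∈ S ∖ X but 1 ∉ X ∖ S.

(⊇) This inclusion fails. Take S = ∅, X = {1}; then 1 ∈ X ∖ S but 1 ∉ S ∖ X.

(⊆) fails and (⊇) fails.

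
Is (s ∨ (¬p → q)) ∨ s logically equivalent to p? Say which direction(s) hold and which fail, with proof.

[⇒] This fails. Under p = F, s = T, q = F, the left side is true but the right side is false.

[⇐] Assume the antecedent. If p is true, (s ∨ (¬p → q)) ∨ s reduces to true regardless of the other variables. If p is false, the antecedent cannot hold. Either way (s ∨ (¬p → q)) ∨ s holds.

The forward direction fails; the converse holds.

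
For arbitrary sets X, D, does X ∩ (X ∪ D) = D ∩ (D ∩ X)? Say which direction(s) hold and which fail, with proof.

Forward inclusion. This inclusion fails. Take X = {1}, D = ∅; then 1 ∈ X ∩ (X ∪ D) but 1 ∉ D ∩ (D ∩ X).

Reverse inclusion. Let x ∈ D ∩ (D ∩ X). Then x ∈ X ∩ D, from which x ∈ X ∩ (X ∪ D).

The sets are not equal: only the reverse inclusion holds.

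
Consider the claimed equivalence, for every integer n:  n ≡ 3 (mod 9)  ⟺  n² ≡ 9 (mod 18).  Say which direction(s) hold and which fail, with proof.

Forward direction. This fails: take n = 12. Then 12 ≡ 3 (mod 9), but 12² = 144 ≡ 0 (mod 18), not 9.

Converse. This fails: take n = 9. Then 9² = 81 ≡ 9 (mod 18), yet 9 ≡ 0 (mod 9), not 3.

Neither direction holds.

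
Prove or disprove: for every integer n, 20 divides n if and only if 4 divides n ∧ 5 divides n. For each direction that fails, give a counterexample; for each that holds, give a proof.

(⟹) If 20 ∣ n, write n = 20q. Since 20 = 5·4, n = 4·(5q), so 4 ∣ n; and since 20 = 4·5, n = 5·(4q), so 5 ∣ n.

(⟸) Suppose 4 ∣ n and 5 ∣ n. Any common multiple of 4 and 5 is a multiple of their lcm; here gcd(4, 5) = 1, so lcm(4, 5) = 4·5 = 20, so 20 ∣ n.

The biconditional holds.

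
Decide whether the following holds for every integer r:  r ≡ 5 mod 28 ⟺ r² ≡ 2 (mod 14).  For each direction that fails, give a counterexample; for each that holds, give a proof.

Neither direction holds.

Forward direction. This fails: take r = 5. Then 5 ≡ 5 (mod 28), but 5² = 25 ≡ 11 (mod 14), not 2.

Converse. This fails: take r = 4. Then 4² = 16 ≡ 2 (mod 14), yet 4 ≡ 4 (mod 28), not 5.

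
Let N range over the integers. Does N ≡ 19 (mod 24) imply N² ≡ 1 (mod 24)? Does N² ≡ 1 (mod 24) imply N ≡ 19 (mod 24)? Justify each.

Not equivalent: only (⇒) holds.

[⇒] Suppose N ≡ 19 (mod 24). Write N = 24j + 19. Then (24j + 19)² = 576j² + 912j + 361 = 24(24j² + 38j + 15) + 1, so N² ≡ 1 (mod 24).

[⇐] This fails: take N = 1. Then 1² = 1 ≡ 1 (mod 24), yet 1 ≡ 1 (mod 24), not 19.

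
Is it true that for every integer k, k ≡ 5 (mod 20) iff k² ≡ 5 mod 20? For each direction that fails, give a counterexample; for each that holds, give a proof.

Only the forward direction holds.

[⇐] This fails: take k = 15. Then 15² = 225 ≡ 5 (mod 20), yet 15 ≡ 15 (mod 20), not 5.

[⇒] Suppose k ≡ 5 (mod 20). Write k = 20j + 5. Then (20j + 5)² = 400j² + 200j + 25 = 20(20j² + 10j + 1) + 5, so k² ≡ 5 (mod 20).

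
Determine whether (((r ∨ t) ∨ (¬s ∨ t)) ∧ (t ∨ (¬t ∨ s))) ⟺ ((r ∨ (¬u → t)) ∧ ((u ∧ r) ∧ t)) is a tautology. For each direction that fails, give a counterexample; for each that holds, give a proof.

(⇒) This fails. Under r = F, t = F, u = F, s = F, the left side is true but the right side is false.

(⇐) Assume the antecedent. If r is true, the consequent reduces to true regardless of the other variables. If r is false, the antecedent cannot hold. Either way the consequent holds.

Only the reverse direction holds.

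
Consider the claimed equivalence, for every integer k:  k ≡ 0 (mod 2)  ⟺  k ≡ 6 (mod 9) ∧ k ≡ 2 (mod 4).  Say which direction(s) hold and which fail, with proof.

The forward direction fails; the converse holds.

(←) If k ≡ 6 (mod 9) and k ≡ 2 (mod 4), then by the Chinese remainder theorem k ≡ 6 (mod 36). Since 6 ≡ 0 (mod 2) and 2 ∣ 36, we get k ≡ 0 (mod 2).

(→) This fails: k = 0 gives 0 ≡ 0 (mod 2) but 0 ≡ 0 (mod 9), so the conjunction on the right does not hold.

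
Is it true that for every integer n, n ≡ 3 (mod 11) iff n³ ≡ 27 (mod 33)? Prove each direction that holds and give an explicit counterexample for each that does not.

(→) This fails: take n = 14. Then 14 ≡ 3 (mod 11), but 14³ = 2744 ≡ 5 (mod 33), not 27.

(←) Conversely, the residues r modulo 33 with r³ ≡ 27 (mod 33) are exactly {3}, and each is ≡ 3 (mod 11).

Only the reverse direction holds.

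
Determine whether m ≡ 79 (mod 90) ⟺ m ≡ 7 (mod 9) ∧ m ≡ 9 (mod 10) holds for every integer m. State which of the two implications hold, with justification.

(→) Suppose m ≡ 79 (mod 90); write m = 90j + 79. Since 9 ∣ 90, reducing mod 9 gives m ≡ 79 ≡ 7 (mod 9); since 10 ∣ 90, reducing mod 10 gives m ≡ 79 ≡ 9 (mod 10).

(←) Conversely, if m ≡ 7 (mod 9) and m ≡ 9 (mod 10), then by the Chinese remainder theorem m ≡ 79 (mod 90). This is exactly m ≡ 79 (mod 90).

The biconditional holds.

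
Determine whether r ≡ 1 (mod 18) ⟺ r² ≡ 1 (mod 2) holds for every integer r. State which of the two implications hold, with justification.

Only the forward implication holds.

Converse. This fails: take r = 3. Then 3² = 9 ≡ 1 (mod 2), yet 3 ≡ 3 (mod 18), not 1.

Forward direction. Suppose r ≡ 1 (mod 18). Then r² ≡ 1² = 1 (mod 18), and since 2 ∣ 18, also r² ≡ 1 (mod 2).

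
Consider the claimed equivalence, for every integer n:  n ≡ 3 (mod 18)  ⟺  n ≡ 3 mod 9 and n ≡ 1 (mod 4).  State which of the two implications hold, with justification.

The forward direction fails; the converse holds.

(⇐) If n ≡ 3 (mod 9) and n ≡ 1 (mod 4), then by the Chinese remainder theorem n ≡ 21 (mod 36). Since 21 ≡ 3 (mod 18) and 18 ∣ 36, we get n ≡ 3 (mod 18).

(⇒) This fails: n = 3 gives 3 ≡ 3 (mod 18) but 3 ≡ 3 (mod 4), so the conjunction on the right does not hold.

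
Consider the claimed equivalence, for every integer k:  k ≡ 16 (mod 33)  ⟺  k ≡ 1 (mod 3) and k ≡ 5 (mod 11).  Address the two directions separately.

Both directions hold.

[⇒] Suppose k ≡ 16 (mod 33); write k = 33j + 16. Since 3 ∣ 33, reducing mod 3 gives k ≡ 16 ≡ 1 (mod 3); since 11 ∣ 33, reducing mod 11 gives k ≡ 16 ≡ 5 (mod 11).

[⇐] Conversely, if k ≡ 1 (mod 3) and k ≡ 5 (mod 11), then by the Chinese remainder theorem k ≡ 16 (mod 33). This is exactly k ≡ 16 (mod 33).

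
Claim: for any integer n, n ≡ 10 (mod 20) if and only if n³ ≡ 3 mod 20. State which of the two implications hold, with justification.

Both directions fail.

(→) This fails: take n = 10. Then 10 ≡ 10 (mod 20), but 10³ = 1000 ≡ 0 (mod 20), not 3.

(←) This fails: take n = 7. Then 7³ = 343 ≡ 3 (mod 20), yet 7 ≡ 7 (mod 20), not 10.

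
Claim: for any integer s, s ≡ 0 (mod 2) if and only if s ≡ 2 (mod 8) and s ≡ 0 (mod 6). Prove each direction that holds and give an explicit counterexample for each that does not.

Not equivalent: only (⇐) holds.

(→) This fails: s = 0 gives 0 ≡ 0 (mod 2) but 0 ≡ 0 (mod 8), so the conjunction on the right does not hold.

(←) Conversely, if s ≡ 2 (mod 8) and s ≡ 0 (mod 6), then by the Chinese remainder theorem s ≡ 18 (mod 24). Since 18 ≡ 0 (mod 2) and 2 ∣ 24, we get s ≡ 0 (mod 2).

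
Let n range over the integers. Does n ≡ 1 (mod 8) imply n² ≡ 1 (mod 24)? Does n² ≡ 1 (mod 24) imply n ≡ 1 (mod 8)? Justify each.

(→) This fails: take n = 9. Then 9 ≡ 1 (mod 8), but 9² = 81 ≡ 9 (mod 24), not 1.

(←) This fails: take n = 5. Then 5² = 25 ≡ 1 (mod 24), yet 5 ≡ 5 (mod 8), not 1.

Both directions fail.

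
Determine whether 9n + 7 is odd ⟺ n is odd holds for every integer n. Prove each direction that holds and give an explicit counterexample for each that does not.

(⇒) fails and (⇐) fails.

Forward direction. This fails: n = 2 gives 9n + 7 = 25, which is odd, but 2 is even, not odd.

Converse. This also fails: n = 1 is odd, but 9n + 7 = 16 is even, not odd.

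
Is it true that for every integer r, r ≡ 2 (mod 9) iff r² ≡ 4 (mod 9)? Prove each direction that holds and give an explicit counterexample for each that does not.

Only the forward direction holds.

(⇒) Suppose r ≡ 2 (mod 9). Write r = 9j + 2. Then (9j + 2)² = 81j² + 36j + 4 = 9(9j² + 4j) + 4, so r² ≡ 4 (mod 9).

(⇐) This fails: take r = 7. Then 7² = 49 ≡ 4 (mod 9), yet 7 ≡ 7 (mod 9), not 2.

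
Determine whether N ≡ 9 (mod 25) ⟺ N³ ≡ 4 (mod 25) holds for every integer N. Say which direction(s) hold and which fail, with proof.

Forward direction. Suppose N ≡ 9 (mod 25). Write N = 25j + 9. Then (25j + 9)³ = 15625j³ + 16875j² + 6075j + 729 = 25(625j³ + 675j² + 243j + 29) + 4, so N³ ≡ 4 (mod 25).

Converse. Suppose N³ ≡ 4 (mod 25). The only residue r in {0, …, 24} with r³ ≡ 4 (mod 25) is r = 9, so N ≡ 9 (mod 25).

Equivalent; both directions hold.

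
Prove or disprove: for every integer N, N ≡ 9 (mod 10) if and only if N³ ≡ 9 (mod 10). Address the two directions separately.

The biconditional holds.

(⟸) Suppose N³ ≡ 9 (mod 10). The only residue r in {0, …, 9} with r³ ≡ 9 (mod 10) is r = 9, so N ≡ 9 (mod 10).

(⟹) Suppose N ≡ 9 (mod 10). Write N = 10j + 9. Then (10j + 9)³ = 1000j³ + 2700j² + 2430j + 729 = 10(100j³ + 270j² + 243j + 72) + 9, so N³ ≡ 9 (mod 10).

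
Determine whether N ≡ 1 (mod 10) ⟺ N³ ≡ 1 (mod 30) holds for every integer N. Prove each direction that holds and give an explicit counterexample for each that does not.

Not equivalent: only (⇐) holds.

[⇒] This fails: take N = 11. Then 11 ≡ 1 (mod 10), but 11³ = 1331 ≡ 11 (mod 30), not 1.

[⇐] Conversely, the residues r modulo 30 with r³ ≡ 1 (mod 30) are exactly {1}, and each is ≡ 1 (mod 10).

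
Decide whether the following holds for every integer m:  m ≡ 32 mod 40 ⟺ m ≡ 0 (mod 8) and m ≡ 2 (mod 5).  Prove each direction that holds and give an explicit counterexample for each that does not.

[⇒] Suppose m ≡ 32 (mod 40); write m = 40j + 32. Since 8 ∣ 40, reducing mod 8 gives m ≡ 32 ≡ 0 (mod 8); since 5 ∣ 40, reducing mod 5 gives m ≡ 32 ≡ 2 (mod 5).

[⇐] Conversely, if m ≡ 0 (mod 8) and m ≡ 2 (mod 5), then by the Chinese remainder theorem m ≡ 32 (mod 40). This is exactly m ≡ 32 (mod 40).

Both directions hold.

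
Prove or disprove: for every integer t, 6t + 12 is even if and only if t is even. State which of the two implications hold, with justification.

[⇒] This fails: take t = 7. Then 6t + 12 = 54, which is even, yet t = 7 is odd, not even.

[⇐] Suppose t is even. Since 6 is even, 6t is even for every t, so 6t + 12 has the same parity as 12, which is even. Hence 6t + 12 is even.

Only the reverse direction holds.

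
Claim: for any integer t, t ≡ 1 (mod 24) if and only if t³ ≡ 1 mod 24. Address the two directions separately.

[⇒] Suppose t ≡ 1 (mod 24). Write t = 24j + 1. Then (24j + 1)³ = 13824j³ + 1728j² + 72j + 1 = 24(576j³ + 72j² + 3j) + 1, so t³ ≡ 1 (mod 24).

[⇐] Conversely, suppose t³ ≡ 1 (mod 24). The only residue r in {0, …, 23} with r³ ≡ 1 (mod 24) is r = 1, so t ≡ 1 (mod 24).

Both directions hold.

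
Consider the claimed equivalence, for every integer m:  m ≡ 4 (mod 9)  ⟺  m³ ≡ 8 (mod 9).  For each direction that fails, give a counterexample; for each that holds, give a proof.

[⇒] This fails: take m = 4. Then 4 ≡ 4 (mod 9), but 4³ = 64 ≡ 1 (mod 9), not 8.

[⇐] This fails: take m = 2. Then 2³ = 8 ≡ 8 (mod 9), yet 2 ≡ 2 (mod 9), not 4.

Neither direction holds.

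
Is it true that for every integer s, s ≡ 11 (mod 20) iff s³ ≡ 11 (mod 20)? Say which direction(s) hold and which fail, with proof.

The biconditional holds.

(⟹) Suppose s ≡ 11 (mod 20). Write s = 20j + 11. Then (20j + 11)³ = 8000j³ + 13200j² + 7260j + 1331 = 20(400j³ + 660j² + 363j + 66) + 11, so s³ ≡ 11 (mod 20).

(⟸) Conversely, suppose s³ ≡ 11 (mod 20). The only residue r in {0, …, 19} with r³ ≡ 11 (mod 20) is r = 11, so s ≡ 11 (mod 20).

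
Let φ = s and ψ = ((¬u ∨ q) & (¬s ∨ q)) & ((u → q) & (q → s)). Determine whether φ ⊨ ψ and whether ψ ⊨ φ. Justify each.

(⟹) This fails. Under s = T, q = F, u = F, the left side is true but the right side is false.

(⟸) This fails. Under s = F, q = F, u = F, the left side is false but the right side is true.

Neither implication holds.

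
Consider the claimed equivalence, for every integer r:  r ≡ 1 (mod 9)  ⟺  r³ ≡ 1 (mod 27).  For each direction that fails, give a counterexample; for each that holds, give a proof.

(⟹) Suppose r ≡ 1 (mod 9). Working modulo 27, r ∈ {1, 10, 19}; for each such r, r³ ≡ 1 (mod 27).

(⟸) Conversely, the residues r modulo 27 with r³ ≡ 1 (mod 27) are exactly {1, 10, 19}, and each is ≡ 1 (mod 9).

Both directions hold; the statement is true.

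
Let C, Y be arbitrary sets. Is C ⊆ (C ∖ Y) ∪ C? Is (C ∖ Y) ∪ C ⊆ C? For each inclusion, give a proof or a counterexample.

Both inclusions hold; the sets are equal.

(⊇) Let x ∈ (C ∖ Y) ∪ C. Then either x ∈ C and x ∉ Y; or x ∈ C ∩ Y. In each case x ∈ C, so (C ∖ Y) ∪ C ⊆ C.

(⊆) Let x ∈ C. Then either x ∈ C and x ∉ Y; or x ∈ C ∩ Y. In each case x ∈ (C ∖ Y) ∪ C, so C ⊆ (C ∖ Y) ∪ C.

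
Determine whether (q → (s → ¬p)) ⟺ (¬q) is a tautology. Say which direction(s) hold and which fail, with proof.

[⇒] This fails. Under s = F, p = F, q = T, the left side is true but the right side is false.

[⇐] Assume the antecedent. If s is true, the antecedent forces (s = T, p = F, q = F) or (s = T, p = T, q = F), and q → (s → ¬p) holds there. If s is false, q → (s → ¬p) reduces to true regardless of the other variables. Either way q → (s → ¬p) holds.

(⇒) fails; (⇐) holds.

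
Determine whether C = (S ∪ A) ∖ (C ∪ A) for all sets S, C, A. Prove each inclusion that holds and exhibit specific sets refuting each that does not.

Both inclusions fail.

(⟹) This inclusion fails. Take S = ∅, C = {1}, A = ∅; then 1 ∈ C but 1 ∉ (S ∪ A) ∖ (C ∪ A).

(⟸) This inclusion fails. Take S = {1}, C = ∅, A = ∅; then 1 ∈ (S ∪ A) ∖ (C ∪ A) but 1 ∉ C.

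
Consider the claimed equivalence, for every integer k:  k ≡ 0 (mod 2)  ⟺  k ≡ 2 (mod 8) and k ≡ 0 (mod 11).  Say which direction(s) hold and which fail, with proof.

Only the reverse direction holds.

Forward direction. This fails: k = 0 gives 0 ≡ 0 (mod 2) but 0 ≡ 0 (mod 8), so the conjunction on the right does not hold.

Converse. If k ≡ 2 (mod 8) and k ≡ 0 (mod 11), then by the Chinese remainder theorem k ≡ 66 (mod 88). Since 66 ≡ 0 (mod 2) and 2 ∣ 88, we get k ≡ 0 (mod 2).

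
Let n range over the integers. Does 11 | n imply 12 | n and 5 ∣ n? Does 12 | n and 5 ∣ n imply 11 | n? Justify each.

Neither implication holds.

[⇒] This fails: take n = 11. Certainly 11 ∣ 11, but 12 ∤ 11.

[⇐] This fails: take n = 60. Both 12 ∣ 60 and 5 ∣ 60, yet 60 is not a multiple of 11 (since 60 = 5·11 + 5), so 11 ∤ 60.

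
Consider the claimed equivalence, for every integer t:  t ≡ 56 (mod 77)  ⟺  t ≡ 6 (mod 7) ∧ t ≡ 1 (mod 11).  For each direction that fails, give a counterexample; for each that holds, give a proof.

Neither implication holds.

Forward direction. This fails: t = 56 gives 56 ≡ 56 (mod 77) but 56 ≡ 0 (mod 7), so the conjunction on the right does not hold.

Converse. This fails: t = 34 satisfies both congruences on the right (34 ≡ 6 mod 7 and 34 ≡ 1 mod 11) yet 34 ≡ 34 (mod 77), not 56.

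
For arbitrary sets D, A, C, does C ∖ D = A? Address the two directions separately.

Forward inclusion. This inclusion fails. Take D = ∅, A = ∅, C = {1}; then 1 ∈ C ∖ D but 1 ∉ A.

Reverse inclusion. This inclusion fails. Take D = ∅, A = {1}, C = ∅; then 1 ∈ A but 1 ∉ C ∖ D.

Neither inclusion holds.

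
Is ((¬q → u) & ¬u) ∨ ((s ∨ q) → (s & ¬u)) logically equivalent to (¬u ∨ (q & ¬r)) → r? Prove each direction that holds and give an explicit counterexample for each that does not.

[⇒] This fails. Under r = F, u = F, s = F, q = F, the left side is true but the right side is false.

[⇐] This fails. Under r = F, u = T, s = T, q = F, the left side is false but the right side is true.

Neither direction holds.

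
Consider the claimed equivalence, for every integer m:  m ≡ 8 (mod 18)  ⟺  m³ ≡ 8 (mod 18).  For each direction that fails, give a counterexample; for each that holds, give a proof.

The forward direction holds; the converse fails.

Forward direction. Suppose m ≡ 8 (mod 18). Write m = 18j + 8. Then (18j + 8)³ = 5832j³ + 7776j² + 3456j + 512 = 18(324j³ + 432j² + 192j + 28) + 8, so m³ ≡ 8 (mod 18).

Converse. This fails: take m = 2. Then 2³ = 8 ≡ 8 (mod 18), yet 2 ≡ 2 (mod 18), not 8.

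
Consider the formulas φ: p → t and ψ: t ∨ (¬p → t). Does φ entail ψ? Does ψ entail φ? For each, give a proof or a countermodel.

(→) This fails. Under t = F, p = F, the left side is true but the right side is false.

(←) This fails. Under t = F, p = T, the left side is false but the right side is true.

Neither implication holds.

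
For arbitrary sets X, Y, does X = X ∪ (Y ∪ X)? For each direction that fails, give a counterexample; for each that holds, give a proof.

Only the forward inclusion holds.

Reverse inclusion. This inclusion fails. Take X = ∅, Y = {1}; then 1 ∈ X ∪ (Y ∪ X) but 1 ∉ X.

Forward inclusion. Let x ∈ X. Then either x ∈ X and x ∉ Y; or x ∈ X ∩ Y. In each case x ∈ X ∪ (Y ∪ X), so X ⊆ X ∪ (Y ∪ X).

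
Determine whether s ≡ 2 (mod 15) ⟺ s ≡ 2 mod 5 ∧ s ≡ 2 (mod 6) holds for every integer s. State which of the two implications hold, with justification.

Forward direction. This fails: s = 17 gives 17 ≡ 2 (mod 15) but 17 ≡ 5 (mod 6), so the conjunction on the right does not hold.

Converse. If s ≡ 2 (mod 5) and s ≡ 2 (mod 6), then by the Chinese remainder theorem s ≡ 2 (mod 30). Since 2 ≡ 2 (mod 15) and 15 ∣ 30, we get s ≡ 2 (mod 15).

(⇒) fails; (⇐) holds.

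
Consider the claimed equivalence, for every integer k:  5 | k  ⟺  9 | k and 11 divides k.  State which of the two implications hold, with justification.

(→) This fails: take k = 5. Certainly 5 ∣ 5, but 9 ∤ 5.

(←) This fails: take k = 99. Both 9 ∣ 99 and 11 ∣ 99, yet 99 is not a multiple of 5 (since 99 = 19·5 + 4), so 5 ∤ 99.

Both directions fail.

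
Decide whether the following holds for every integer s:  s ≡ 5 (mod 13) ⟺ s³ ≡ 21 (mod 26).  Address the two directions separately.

Forward direction. This fails: take s = 18. Then 18 ≡ 5 (mod 13), but 18³ = 5832 ≡ 8 (mod 26), not 21.

Converse. This fails: take s = 15. Then 15³ = 3375 ≡ 21 (mod 26), yet 15 ≡ 2 (mod 13), not 5.

Neither direction holds.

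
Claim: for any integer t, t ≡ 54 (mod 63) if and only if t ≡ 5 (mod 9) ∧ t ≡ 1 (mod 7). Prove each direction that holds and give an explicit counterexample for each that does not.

Neither implication holds.

(⟹) This fails: t = 54 gives 54 ≡ 54 (mod 63) but 54 ≡ 0 (mod 9), so the conjunction on the right does not hold.

(⟸) This fails: t = 50 satisfies both congruences on the right (50 ≡ 5 mod 9 and 50 ≡ 1 mod 7) yet 50 ≡ 50 (mod 63), not 54.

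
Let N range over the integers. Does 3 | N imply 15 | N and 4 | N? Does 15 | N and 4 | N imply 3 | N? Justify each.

Not equivalent: only (⇐) holds.

(⟹) This fails: take N = 3. Certainly 3 ∣ 3, but 15 ∤ 3.

(⟸) Suppose 15 ∣ N and 4 ∣ N. Any common multiple of 15 and 4 is a multiple of their lcm; here gcd(15, 4) = 1, so lcm(15, 4) = 15·4 = 60, so 60 ∣ N. Since 3 ∣ 60, it follows that 3 ∣ N.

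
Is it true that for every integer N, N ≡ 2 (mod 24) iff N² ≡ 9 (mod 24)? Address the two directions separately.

Both directions fail.

[⇒] This fails: take N = 2. Then 2 ≡ 2 (mod 24), but 2² = 4 ≡ 4 (mod 24), not 9.

[⇐] This fails: take N = 3. Then 3² = 9 ≡ 9 (mod 24), yet 3 ≡ 3 (mod 24), not 2.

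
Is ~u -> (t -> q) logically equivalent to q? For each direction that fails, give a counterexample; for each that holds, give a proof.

(⟹) This fails. Under t = F, u = F, q = F, the left side is true but the right side is false.

(⟸) Assume the antecedent. If t is true, the antecedent forces (t = T, u = F, q = T) or (t = T, u = T, q = T), and ~u -> (t -> q) holds there. If t is false, ~u -> (t -> q) reduces to true regardless of the other variables. Either way ~u -> (t -> q) holds.

(⇒) fails; (⇐) holds.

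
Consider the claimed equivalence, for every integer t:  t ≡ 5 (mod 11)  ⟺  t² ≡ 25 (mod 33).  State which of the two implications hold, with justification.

Neither implication holds.

Forward direction. This fails: take t = 27. Then 27 ≡ 5 (mod 11), but 27² = 729 ≡ 3 (mod 33), not 25.

Converse. This fails: take t = 17. Then 17² = 289 ≡ 25 (mod 33), yet 17 ≡ 6 (mod 11), not 5.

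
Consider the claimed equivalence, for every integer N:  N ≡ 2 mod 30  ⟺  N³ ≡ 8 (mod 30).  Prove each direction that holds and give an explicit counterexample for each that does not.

Both directions hold; the statement is true.

(⇒) Suppose N ≡ 2 mod 30. Write N = 30j + 2. Then (30j + 2)³ = 27000j³ + 5400j² + 360j + 8 = 30(900j³ + 180j² + 12j) + 8, so N³ ≡ 8 (mod 30).

(⇐) Conversely, suppose N³ ≡ 8 (mod 30). The only residue r in {0, …, 29} with r³ ≡ 8 (mod 30) is r = 2, so N ≡ 2 (mod 30).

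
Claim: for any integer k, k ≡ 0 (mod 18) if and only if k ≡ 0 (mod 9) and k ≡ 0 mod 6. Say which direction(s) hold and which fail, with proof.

The biconditional holds.

Converse. If k ≡ 0 (mod 9) and k ≡ 0 (mod 6), then by the Chinese remainder theorem k ≡ 0 (mod 18). This is exactly k ≡ 0 (mod 18).

Forward direction. Suppose k ≡ 0 (mod 18); write k = 18j + 0. Since 9 ∣ 18, reducing mod 9 gives k ≡ 0 (mod 9); since 6 ∣ 18, reducing mod 6 gives k ≡ 0 (mod 6).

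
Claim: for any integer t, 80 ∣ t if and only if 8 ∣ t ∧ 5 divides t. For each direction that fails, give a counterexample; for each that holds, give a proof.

Forward direction. If 80 ∣ t, write t = 80q. Since 80 = 10·8, t = 8·(10q), so 8 ∣ t; and since 80 = 16·5, t = 5·(16q), so 5 ∣ t.

Converse. This fails: take t = 40. Both 8 ∣ 40 and 5 ∣ 40, yet 40 is not a multiple of 80 (since 40 = 0·80 + 40), so 80 ∤ 40.

Not equivalent: only (⇒) holds.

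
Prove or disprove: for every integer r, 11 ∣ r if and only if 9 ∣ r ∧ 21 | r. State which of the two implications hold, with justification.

[⇒] This fails: take r = 11. Certainly 11 ∣ 11, but 9 ∤ 11.

[⇐] This fails: take r = 63. Both 9 ∣ 63 and 21 ∣ 63, yet 63 is not a multiple of 11 (since 63 = 5·11 + 8), so 11 ∤ 63.

Both directions fail.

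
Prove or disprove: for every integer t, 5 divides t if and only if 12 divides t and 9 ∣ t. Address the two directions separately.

Both directions fail.

(⇒) This fails: take t = 5. Certainly 5 ∣ 5, but 12 ∤ 5.

(⇐) This fails: take t = 36. Both 12 ∣ 36 and 9 ∣ 36, yet 36 is not a multiple of 5 (since 36 = 7·5 + 1), so 5 ∤ 36.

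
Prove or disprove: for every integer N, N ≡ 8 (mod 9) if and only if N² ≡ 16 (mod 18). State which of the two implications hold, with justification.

Both directions fail.

Forward direction. This fails: take N = 8. Then 8 ≡ 8 (mod 9), but 8² = 64 ≡ 10 (mod 18), not 16.

Converse. This fails: take N = 4. Then 4² = 16 ≡ 16 (mod 18), yet 4 ≡ 4 (mod 9), not 8.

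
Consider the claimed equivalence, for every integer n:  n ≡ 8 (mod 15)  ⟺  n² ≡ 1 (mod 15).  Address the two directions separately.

(⇒) This fails: take n = 8. Then 8 ≡ 8 (mod 15), but 8² = 64 ≡ 4 (mod 15), not 1.

(⇐) This fails: take n = 1. Then 1² = 1 ≡ 1 (mod 15), yet 1 ≡ 1 (mod 15), not 8.

Both directions fail.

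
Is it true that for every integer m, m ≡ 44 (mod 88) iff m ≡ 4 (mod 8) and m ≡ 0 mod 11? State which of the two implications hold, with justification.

Both implications hold.

Forward direction. Suppose m ≡ 44 (mod 88); write m = 88j + 44. Since 8 ∣ 88, reducing mod 8 gives m ≡ 44 ≡ 4 (mod 8); since 11 ∣ 88, reducing mod 11 gives m ≡ 44 ≡ 0 (mod 11).

Converse. If m ≡ 4 (mod 8) and m ≡ 0 (mod 11), then by the Chinese remainder theorem m ≡ 44 (mod 88). This is exactly m ≡ 44 (mod 88).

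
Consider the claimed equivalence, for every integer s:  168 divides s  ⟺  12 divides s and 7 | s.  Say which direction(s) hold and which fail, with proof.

Converse. This fails: take s = 84. Both 12 ∣ 84 and 7 ∣ 84, yet 84 is not a multiple of 168 (since 84 = 0·168 + 84), so 168 ∤ 84.

Forward direction. If 168 ∣ s, write s = 168q. Since 168 = 14·12, s = 12·(14q), so 12 ∣ s; and since 168 = 24·7, s = 7·(24q), so 7 ∣ s.

The forward direction holds; the converse fails.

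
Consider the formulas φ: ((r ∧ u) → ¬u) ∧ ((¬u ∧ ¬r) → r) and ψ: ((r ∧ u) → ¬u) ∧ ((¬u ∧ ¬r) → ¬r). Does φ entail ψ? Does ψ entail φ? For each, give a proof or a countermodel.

Only the forward implication holds.

Forward direction. Assume the antecedent. If r is true, the antecedent forces (r = T, u = F), and the consequent holds there. If r is false, the consequent reduces to true regardless of the other variables. Either way the consequent holds.

Converse. This fails. Under r = F, u = F, the left side is false but the right side is true.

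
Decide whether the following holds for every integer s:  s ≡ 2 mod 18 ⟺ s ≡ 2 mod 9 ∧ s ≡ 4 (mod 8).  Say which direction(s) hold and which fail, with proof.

Converse. If s ≡ 2 (mod 9) and s ≡ 4 (mod 8), then by the Chinese remainder theorem s ≡ 20 (mod 72). Since 20 ≡ 2 (mod 18) and 18 ∣ 72, we get s ≡ 2 (mod 18).

Forward direction. This fails: s = 56 gives 56 ≡ 2 (mod 18) but 56 ≡ 0 (mod 8), so the conjunction on the right does not hold.

Only the converse holds.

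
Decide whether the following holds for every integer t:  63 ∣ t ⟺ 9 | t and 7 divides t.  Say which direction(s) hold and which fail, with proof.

(→) If 63 ∣ t, write t = 63q. Since 63 = 7·9, t = 9·(7q), so 9 ∣ t; and since 63 = 9·7, t = 7·(9q), so 7 ∣ t.

(←) Suppose 9 ∣ t and 7 ∣ t. Any common multiple of 9 and 7 is a multiple of their lcm; here gcd(9, 7) = 1, so lcm(9, 7) = 9·7 = 63, so 63 ∣ t.

Both directions hold.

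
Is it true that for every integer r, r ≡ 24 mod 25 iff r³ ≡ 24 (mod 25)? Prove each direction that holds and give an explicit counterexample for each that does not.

Equivalent; both directions hold.

Forward direction. Suppose r ≡ 24 mod 25. Write r = 25j + 24. Then (25j + 24)³ = 15625j³ + 45000j² + 43200j + 13824 = 25(625j³ + 1800j² + 1728j + 552) + 24, so r³ ≡ 24 (mod 25).

Converse. Suppose r³ ≡ 24 (mod 25). The only residue r in {0, …, 24} with r³ ≡ 24 (mod 25) is r = 24, so r ≡ 24 (mod 25).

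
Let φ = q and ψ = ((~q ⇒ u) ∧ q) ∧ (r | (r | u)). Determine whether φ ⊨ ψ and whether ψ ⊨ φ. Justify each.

The forward direction fails; the converse holds.

(⟸) Assume the antecedent. If r is true, the antecedent forces (r = T, q = T, u = F) or (r = T, q = T, u = T), and q holds there. If r is false, the antecedent forces (r = F, q = T, u = T), and q holds there. Either way q holds.

(⟹) This fails. Under r = F, q = T, u = F, the left side is true but the right side is false.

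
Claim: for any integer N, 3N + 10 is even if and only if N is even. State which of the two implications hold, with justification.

The biconditional holds.

(⟹) Suppose 3N + 10 is even. Since 3 is odd, 3N and N have the same parity, so 3N + 10 ≡ N + 10 (mod 2). As 10 is even, 3N + 10 is even exactly when N is even. Thus N is even.

(⟸) Conversely, suppose N is even; write N = 2j. Then 3N + 10 = 3·(2j) + 10 = 2·3j + 10, which is even.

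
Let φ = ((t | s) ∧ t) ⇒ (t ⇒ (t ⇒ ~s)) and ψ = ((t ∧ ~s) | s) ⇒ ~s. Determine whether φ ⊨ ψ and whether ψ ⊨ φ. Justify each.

Only the converse holds.

(⇐) Assume the antecedent. If s is true, the antecedent cannot hold. If s is false, ((t | s) ∧ t) ⇒ (t ⇒ (t ⇒ ~s)) reduces to true regardless of the other variables. Either way ((t | s) ∧ t) ⇒ (t ⇒ (t ⇒ ~s)) holds.

(⇒) This fails. Under s = T, t = F, the left side is true but the right side is false.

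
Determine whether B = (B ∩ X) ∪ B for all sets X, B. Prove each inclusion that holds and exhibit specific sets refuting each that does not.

Forward inclusion. Let x ∈ B. Then either x ∈ B and x ∉ X; or x ∈ X ∩ B. In each case x ∈ (B ∩ X) ∪ B, so B ⊆ (B ∩ X) ∪ B.

Reverse inclusion. Let x ∈ (B ∩ X) ∪ B. Then either x ∈ B and x ∉ X; or x ∈ X ∩ B. In each case x ∈ B, so (B ∩ X) ∪ B ⊆ B.

The two sets are equal.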